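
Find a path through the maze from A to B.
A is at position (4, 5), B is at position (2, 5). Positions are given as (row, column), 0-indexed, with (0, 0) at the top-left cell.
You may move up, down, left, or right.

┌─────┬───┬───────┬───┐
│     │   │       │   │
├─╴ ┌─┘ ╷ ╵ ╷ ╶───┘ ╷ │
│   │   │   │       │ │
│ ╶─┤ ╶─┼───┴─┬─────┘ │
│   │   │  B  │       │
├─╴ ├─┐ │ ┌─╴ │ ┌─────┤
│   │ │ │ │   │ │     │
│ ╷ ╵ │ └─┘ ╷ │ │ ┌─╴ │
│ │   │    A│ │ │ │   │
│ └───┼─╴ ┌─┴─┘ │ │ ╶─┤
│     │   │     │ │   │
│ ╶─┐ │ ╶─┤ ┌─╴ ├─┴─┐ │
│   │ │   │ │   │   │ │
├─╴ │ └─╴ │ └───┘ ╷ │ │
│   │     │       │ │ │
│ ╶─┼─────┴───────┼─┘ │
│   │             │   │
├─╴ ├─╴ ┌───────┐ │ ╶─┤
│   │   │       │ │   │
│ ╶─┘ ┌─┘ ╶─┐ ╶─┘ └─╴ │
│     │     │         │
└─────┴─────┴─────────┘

Finding the shortest path from (4, 5) to (2, 5):
Path length: 4 steps
Directions: up → right → up → left

Solution:

┌─────┬───┬───────┬───┐
│     │   │       │   │
├─╴ ┌─┘ ╷ ╵ ╷ ╶───┘ ╷ │
│   │   │   │       │ │
│ ╶─┤ ╶─┼───┴─┬─────┘ │
│   │   │  B ↰│       │
├─╴ ├─┐ │ ┌─╴ │ ┌─────┤
│   │ │ │ │↱ ↑│ │     │
│ ╷ ╵ │ └─┘ ╷ │ │ ┌─╴ │
│ │   │    A│ │ │ │   │
│ └───┼─╴ ┌─┴─┘ │ │ ╶─┤
│     │   │     │ │   │
│ ╶─┐ │ ╶─┤ ┌─╴ ├─┴─┐ │
│   │ │   │ │   │   │ │
├─╴ │ └─╴ │ └───┘ ╷ │ │
│   │     │       │ │ │
│ ╶─┼─────┴───────┼─┘ │
│   │             │   │
├─╴ ├─╴ ┌───────┐ │ ╶─┤
│   │   │       │ │   │
│ ╶─┘ ┌─┘ ╶─┐ ╶─┘ └─╴ │
│     │     │         │
└─────┴─────┴─────────┘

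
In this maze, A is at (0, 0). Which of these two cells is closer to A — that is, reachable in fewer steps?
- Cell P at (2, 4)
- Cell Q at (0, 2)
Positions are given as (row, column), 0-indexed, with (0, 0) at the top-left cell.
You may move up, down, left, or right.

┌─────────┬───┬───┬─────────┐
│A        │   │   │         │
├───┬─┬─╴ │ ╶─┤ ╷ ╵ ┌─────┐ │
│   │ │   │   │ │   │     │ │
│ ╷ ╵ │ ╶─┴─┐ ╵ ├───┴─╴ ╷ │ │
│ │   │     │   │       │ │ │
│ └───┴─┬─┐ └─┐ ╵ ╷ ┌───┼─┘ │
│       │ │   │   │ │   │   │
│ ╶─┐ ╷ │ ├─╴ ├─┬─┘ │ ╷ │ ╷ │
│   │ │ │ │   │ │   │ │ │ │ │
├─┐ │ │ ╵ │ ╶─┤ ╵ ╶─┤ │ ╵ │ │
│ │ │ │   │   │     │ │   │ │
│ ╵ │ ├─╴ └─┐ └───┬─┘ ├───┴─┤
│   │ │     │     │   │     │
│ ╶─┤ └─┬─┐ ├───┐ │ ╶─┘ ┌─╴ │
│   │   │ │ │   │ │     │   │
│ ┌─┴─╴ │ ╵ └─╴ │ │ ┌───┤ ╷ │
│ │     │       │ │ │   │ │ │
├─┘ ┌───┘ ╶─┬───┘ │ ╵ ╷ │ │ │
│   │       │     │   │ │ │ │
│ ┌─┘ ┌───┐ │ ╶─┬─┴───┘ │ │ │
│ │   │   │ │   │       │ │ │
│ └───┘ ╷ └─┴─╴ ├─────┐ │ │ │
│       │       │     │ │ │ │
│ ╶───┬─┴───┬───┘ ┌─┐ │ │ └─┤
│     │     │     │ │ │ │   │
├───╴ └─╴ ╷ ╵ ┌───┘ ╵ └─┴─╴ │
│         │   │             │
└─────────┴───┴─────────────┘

Shortest path A → P at (2, 4): 8 steps
Shortest path A → Q at (0, 2): 2 steps

Q is closer (2 steps vs 8 steps).

Path to P:

┌─────────┬───┬───┬─────────┐
│A → → → ↓│   │   │         │
├───┬─┬─╴ │ ╶─┤ ╷ ╵ ┌─────┐ │
│   │ │↓ ↲│   │ │   │     │ │
│ ╷ ╵ │ ╶─┴─┐ ╵ ├───┴─╴ ╷ │ │
│ │   │↳ P  │   │       │ │ │
│ └───┴─┬─┐ └─┐ ╵ ╷ ┌───┼─┘ │
│       │ │   │   │ │   │   │
│ ╶─┐ ╷ │ ├─╴ ├─┬─┘ │ ╷ │ ╷ │
│   │ │ │ │   │ │   │ │ │ │ │
├─┐ │ │ ╵ │ ╶─┤ ╵ ╶─┤ │ ╵ │ │
│ │ │ │   │   │     │ │   │ │
│ ╵ │ ├─╴ └─┐ └───┬─┘ ├───┴─┤
│   │ │     │     │   │     │
│ ╶─┤ └─┬─┐ ├───┐ │ ╶─┘ ┌─╴ │
│   │   │ │ │   │ │     │   │
│ ┌─┴─╴ │ ╵ └─╴ │ │ ┌───┤ ╷ │
│ │     │       │ │ │   │ │ │
├─┘ ┌───┘ ╶─┬───┘ │ ╵ ╷ │ │ │
│   │       │     │   │ │ │ │
│ ┌─┘ ┌───┐ │ ╶─┬─┴───┘ │ │ │
│ │   │   │ │   │       │ │ │
│ └───┘ ╷ └─┴─╴ ├─────┐ │ │ │
│       │       │     │ │ │ │
│ ╶───┬─┴───┬───┘ ┌─┐ │ │ └─┤
│     │     │     │ │ │ │   │
├───╴ └─╴ ╷ ╵ ┌───┘ ╵ └─┴─╴ │
│         │   │             │
└─────────┴───┴─────────────┘

Path to Q:

┌─────────┬───┬───┬─────────┐
│A → Q    │   │   │         │
├───┬─┬─╴ │ ╶─┤ ╷ ╵ ┌─────┐ │
│   │ │   │   │ │   │     │ │
│ ╷ ╵ │ ╶─┴─┐ ╵ ├───┴─╴ ╷ │ │
│ │   │     │   │       │ │ │
│ └───┴─┬─┐ └─┐ ╵ ╷ ┌───┼─┘ │
│       │ │   │   │ │   │   │
│ ╶─┐ ╷ │ ├─╴ ├─┬─┘ │ ╷ │ ╷ │
│   │ │ │ │   │ │   │ │ │ │ │
├─┐ │ │ ╵ │ ╶─┤ ╵ ╶─┤ │ ╵ │ │
│ │ │ │   │   │     │ │   │ │
│ ╵ │ ├─╴ └─┐ └───┬─┘ ├───┴─┤
│   │ │     │     │   │     │
│ ╶─┤ └─┬─┐ ├───┐ │ ╶─┘ ┌─╴ │
│   │   │ │ │   │ │     │   │
│ ┌─┴─╴ │ ╵ └─╴ │ │ ┌───┤ ╷ │
│ │     │       │ │ │   │ │ │
├─┘ ┌───┘ ╶─┬───┘ │ ╵ ╷ │ │ │
│   │       │     │   │ │ │ │
│ ┌─┘ ┌───┐ │ ╶─┬─┴───┘ │ │ │
│ │   │   │ │   │       │ │ │
│ └───┘ ╷ └─┴─╴ ├─────┐ │ │ │
│       │       │     │ │ │ │
│ ╶───┬─┴───┬───┘ ┌─┐ │ │ └─┤
│     │     │     │ │ │ │   │
├───╴ └─╴ ╷ ╵ ┌───┘ ╵ └─┴─╴ │
│         │   │             │
└─────────┴───┴─────────────┘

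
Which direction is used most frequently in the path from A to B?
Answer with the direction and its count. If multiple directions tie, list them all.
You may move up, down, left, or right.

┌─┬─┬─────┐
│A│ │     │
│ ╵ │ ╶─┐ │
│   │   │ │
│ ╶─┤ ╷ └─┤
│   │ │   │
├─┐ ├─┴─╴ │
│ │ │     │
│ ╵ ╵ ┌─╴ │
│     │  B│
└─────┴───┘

Directions: down, down, right, down, down, right, up, right, right, down
Counts: {'down': 5, 'right': 4, 'up': 1}
Most common: down (5 times)

Solution:

┌─┬─┬─────┐
│A│ │     │
│ ╵ │ ╶─┐ │
│↓  │   │ │
│ ╶─┤ ╷ └─┤
│↳ ↓│ │   │
├─┐ ├─┴─╴ │
│ │↓│↱ → ↓│
│ ╵ ╵ ┌─╴ │
│  ↳ ↑│  B│
└─────┴───┘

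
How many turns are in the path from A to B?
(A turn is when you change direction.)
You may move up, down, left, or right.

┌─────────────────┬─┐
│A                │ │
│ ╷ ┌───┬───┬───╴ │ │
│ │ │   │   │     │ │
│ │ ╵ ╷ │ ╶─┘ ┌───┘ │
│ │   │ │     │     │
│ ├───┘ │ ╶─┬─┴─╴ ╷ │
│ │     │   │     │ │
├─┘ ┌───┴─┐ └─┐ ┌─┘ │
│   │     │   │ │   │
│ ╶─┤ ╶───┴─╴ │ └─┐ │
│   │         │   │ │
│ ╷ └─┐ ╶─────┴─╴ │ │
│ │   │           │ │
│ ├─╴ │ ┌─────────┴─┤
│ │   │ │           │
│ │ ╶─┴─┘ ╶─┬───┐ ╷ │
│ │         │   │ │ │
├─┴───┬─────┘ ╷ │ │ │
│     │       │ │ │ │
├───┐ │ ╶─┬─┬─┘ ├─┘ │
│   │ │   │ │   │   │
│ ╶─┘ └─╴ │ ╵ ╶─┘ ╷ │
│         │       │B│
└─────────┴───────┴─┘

Directions: right, down, down, right, up, right, down, down, left, left, down, left, down, right, down, right, down, left, down, right, right, right, up, right, right, right, right, right, down, down, down, down
Number of turns: 19

Solution:

┌─────────────────┬─┐
│A ↓              │ │
│ ╷ ┌───┬───┬───╴ │ │
│ │↓│↱ ↓│   │     │ │
│ │ ╵ ╷ │ ╶─┘ ┌───┘ │
│ │↳ ↑│↓│     │     │
│ ├───┘ │ ╶─┬─┴─╴ ╷ │
│ │↓ ← ↲│   │     │ │
├─┘ ┌───┴─┐ └─┐ ┌─┘ │
│↓ ↲│     │   │ │   │
│ ╶─┤ ╶───┴─╴ │ └─┐ │
│↳ ↓│         │   │ │
│ ╷ └─┐ ╶─────┴─╴ │ │
│ │↳ ↓│           │ │
│ ├─╴ │ ┌─────────┴─┤
│ │↓ ↲│ │↱ → → → → ↓│
│ │ ╶─┴─┘ ╶─┬───┐ ╷ │
│ │↳ → → ↑  │   │ │↓│
├─┴───┬─────┘ ╷ │ │ │
│     │       │ │ │↓│
├───┐ │ ╶─┬─┬─┘ ├─┘ │
│   │ │   │ │   │  ↓│
│ ╶─┘ └─╴ │ ╵ ╶─┘ ╷ │
│         │       │B│
└─────────┴───────┴─┘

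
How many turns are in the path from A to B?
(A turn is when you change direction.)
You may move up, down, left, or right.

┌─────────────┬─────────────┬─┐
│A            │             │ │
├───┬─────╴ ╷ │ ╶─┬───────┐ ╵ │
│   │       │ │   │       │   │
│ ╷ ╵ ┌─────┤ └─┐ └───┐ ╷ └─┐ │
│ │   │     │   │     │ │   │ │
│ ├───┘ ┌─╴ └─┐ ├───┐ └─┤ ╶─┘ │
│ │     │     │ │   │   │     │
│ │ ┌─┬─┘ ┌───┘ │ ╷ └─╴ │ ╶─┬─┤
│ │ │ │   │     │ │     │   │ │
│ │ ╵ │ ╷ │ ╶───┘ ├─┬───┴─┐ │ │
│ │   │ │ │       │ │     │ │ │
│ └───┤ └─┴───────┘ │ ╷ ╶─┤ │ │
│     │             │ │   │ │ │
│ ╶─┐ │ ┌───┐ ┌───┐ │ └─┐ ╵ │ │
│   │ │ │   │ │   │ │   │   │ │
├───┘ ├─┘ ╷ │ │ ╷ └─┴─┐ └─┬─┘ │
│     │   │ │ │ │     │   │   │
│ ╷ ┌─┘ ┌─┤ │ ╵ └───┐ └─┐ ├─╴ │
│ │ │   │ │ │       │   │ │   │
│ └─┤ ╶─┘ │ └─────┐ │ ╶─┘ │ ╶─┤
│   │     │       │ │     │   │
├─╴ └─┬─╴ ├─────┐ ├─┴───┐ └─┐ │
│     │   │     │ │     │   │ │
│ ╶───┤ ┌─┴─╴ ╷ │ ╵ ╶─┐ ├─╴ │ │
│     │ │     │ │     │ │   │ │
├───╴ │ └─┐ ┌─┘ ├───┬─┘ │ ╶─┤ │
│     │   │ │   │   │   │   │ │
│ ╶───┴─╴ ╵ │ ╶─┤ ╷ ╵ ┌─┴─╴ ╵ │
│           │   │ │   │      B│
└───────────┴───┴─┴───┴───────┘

Directions: right, right, right, right, right, right, down, down, right, down, down, left, left, down, right, right, right, up, up, right, down, right, right, up, left, up, left, left, up, left, up, right, right, right, right, right, right, down, right, down, down, left, left, down, right, down, down, down, left, up, left, up, left, down, down, right, down, right, down, down, down, right, down, left, down, right, down, right
Number of turns: 42

Solution:

┌─────────────┬─────────────┬─┐
│A → → → → → ↓│↱ → → → → → ↓│ │
├───┬─────╴ ╷ │ ╶─┬───────┐ ╵ │
│   │       │↓│↑ ↰│       │↳ ↓│
│ ╷ ╵ ┌─────┤ └─┐ └───┐ ╷ └─┐ │
│ │   │     │↳ ↓│↑ ← ↰│ │   │↓│
│ ├───┘ ┌─╴ └─┐ ├───┐ └─┤ ╶─┘ │
│ │     │     │↓│↱ ↓│↑ ↰│↓ ← ↲│
│ │ ┌─┬─┘ ┌───┘ │ ╷ └─╴ │ ╶─┬─┤
│ │ │ │   │↓ ← ↲│↑│↳ → ↑│↳ ↓│ │
│ │ ╵ │ ╷ │ ╶───┘ ├─┬───┴─┐ │ │
│ │   │ │ │↳ → → ↑│ │↓ ↰  │↓│ │
│ └───┤ └─┴───────┘ │ ╷ ╶─┤ │ │
│     │             │↓│↑ ↰│↓│ │
│ ╶─┐ │ ┌───┐ ┌───┐ │ └─┐ ╵ │ │
│   │ │ │   │ │   │ │↳ ↓│↑ ↲│ │
├───┘ ├─┘ ╷ │ │ ╷ └─┴─┐ └─┬─┘ │
│     │   │ │ │ │     │↳ ↓│   │
│ ╷ ┌─┘ ┌─┤ │ ╵ └───┐ └─┐ ├─╴ │
│ │ │   │ │ │       │   │↓│   │
│ └─┤ ╶─┘ │ └─────┐ │ ╶─┘ │ ╶─┤
│   │     │       │ │    ↓│   │
├─╴ └─┬─╴ ├─────┐ ├─┴───┐ └─┐ │
│     │   │     │ │     │↳ ↓│ │
│ ╶───┤ ┌─┴─╴ ╷ │ ╵ ╶─┐ ├─╴ │ │
│     │ │     │ │     │ │↓ ↲│ │
├───╴ │ └─┐ ┌─┘ ├───┬─┘ │ ╶─┤ │
│     │   │ │   │   │   │↳ ↓│ │
│ ╶───┴─╴ ╵ │ ╶─┤ ╷ ╵ ┌─┴─╴ ╵ │
│           │   │ │   │    ↳ B│
└───────────┴───┴─┴───┴───────┘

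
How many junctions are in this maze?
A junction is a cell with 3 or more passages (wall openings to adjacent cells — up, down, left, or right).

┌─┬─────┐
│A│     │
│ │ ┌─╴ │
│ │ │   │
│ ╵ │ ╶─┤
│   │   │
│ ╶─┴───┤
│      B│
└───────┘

Checking each cell for number of passages:

Junctions found (3+ passages):
  (2, 0): 3 passages
Total junctions: 1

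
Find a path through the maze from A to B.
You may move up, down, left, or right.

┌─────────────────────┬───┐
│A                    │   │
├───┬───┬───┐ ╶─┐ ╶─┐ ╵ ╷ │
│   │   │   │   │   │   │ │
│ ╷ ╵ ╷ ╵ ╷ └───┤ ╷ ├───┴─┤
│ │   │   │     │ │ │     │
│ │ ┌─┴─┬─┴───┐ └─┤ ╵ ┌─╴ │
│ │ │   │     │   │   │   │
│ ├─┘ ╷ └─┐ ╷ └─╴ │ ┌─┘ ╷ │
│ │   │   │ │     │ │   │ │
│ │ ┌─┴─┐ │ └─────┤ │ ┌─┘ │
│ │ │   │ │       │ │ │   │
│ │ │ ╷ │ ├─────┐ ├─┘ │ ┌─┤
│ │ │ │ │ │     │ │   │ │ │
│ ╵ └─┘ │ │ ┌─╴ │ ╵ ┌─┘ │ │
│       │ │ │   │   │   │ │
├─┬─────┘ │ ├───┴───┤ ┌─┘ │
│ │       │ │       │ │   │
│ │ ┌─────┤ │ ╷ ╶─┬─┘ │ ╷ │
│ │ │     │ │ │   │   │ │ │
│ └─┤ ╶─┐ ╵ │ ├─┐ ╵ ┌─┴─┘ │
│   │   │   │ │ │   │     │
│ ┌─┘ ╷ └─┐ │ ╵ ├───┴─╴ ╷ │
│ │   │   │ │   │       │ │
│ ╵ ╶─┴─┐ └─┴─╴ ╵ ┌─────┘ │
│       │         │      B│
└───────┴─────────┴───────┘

Finding the shortest path through the maze:
Path length: 46 steps
Directions: right → right → right → right → right → right → right → right → down → right → down → down → right → up → right → right → down → down → down → left → down → down → left → down → down → left → down → left → up → left → up → left → down → down → down → right → down → right → up → right → right → right → up → right → down → down

Solution:

┌─────────────────────┬───┐
│A → → → → → → → ↓    │   │
├───┬───┬───┐ ╶─┐ ╶─┐ ╵ ╷ │
│   │   │   │   │↳ ↓│   │ │
│ ╷ ╵ ╷ ╵ ╷ └───┤ ╷ ├───┴─┤
│ │   │   │     │ │↓│↱ → ↓│
│ │ ┌─┴─┬─┴───┐ └─┤ ╵ ┌─╴ │
│ │ │   │     │   │↳ ↑│  ↓│
│ ├─┘ ╷ └─┐ ╷ └─╴ │ ┌─┘ ╷ │
│ │   │   │ │     │ │   │↓│
│ │ ┌─┴─┐ │ └─────┤ │ ┌─┘ │
│ │ │   │ │       │ │ │↓ ↲│
│ │ │ ╷ │ ├─────┐ ├─┘ │ ┌─┤
│ │ │ │ │ │     │ │   │↓│ │
│ ╵ └─┘ │ │ ┌─╴ │ ╵ ┌─┘ │ │
│       │ │ │   │   │↓ ↲│ │
├─┬─────┘ │ ├───┴───┤ ┌─┘ │
│ │       │ │↓ ↰    │↓│   │
│ │ ┌─────┤ │ ╷ ╶─┬─┘ │ ╷ │
│ │ │     │ │↓│↑ ↰│↓ ↲│ │ │
│ └─┤ ╶─┐ ╵ │ ├─┐ ╵ ┌─┴─┘ │
│   │   │   │↓│ │↑ ↲│  ↱ ↓│
│ ┌─┘ ╷ └─┐ │ ╵ ├───┴─╴ ╷ │
│ │   │   │ │↳ ↓│↱ → → ↑│↓│
│ ╵ ╶─┴─┐ └─┴─╴ ╵ ┌─────┘ │
│       │      ↳ ↑│      B│
└───────┴─────────┴───────┘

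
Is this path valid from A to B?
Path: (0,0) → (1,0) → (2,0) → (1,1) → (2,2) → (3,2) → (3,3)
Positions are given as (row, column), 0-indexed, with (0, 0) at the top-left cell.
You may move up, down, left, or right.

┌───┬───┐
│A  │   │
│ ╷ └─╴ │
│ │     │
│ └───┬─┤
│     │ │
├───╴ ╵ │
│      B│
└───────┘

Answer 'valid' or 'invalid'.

Checking path validity:
Result: Invalid move at step 3: cannot move from (2, 0) to (1, 1).

invalid

Correct solution:

┌───┬───┐
│A  │   │
│ ╷ └─╴ │
│↓│     │
│ └───┬─┤
│↳ → ↓│ │
├───╴ ╵ │
│    ↳ B│
└───────┘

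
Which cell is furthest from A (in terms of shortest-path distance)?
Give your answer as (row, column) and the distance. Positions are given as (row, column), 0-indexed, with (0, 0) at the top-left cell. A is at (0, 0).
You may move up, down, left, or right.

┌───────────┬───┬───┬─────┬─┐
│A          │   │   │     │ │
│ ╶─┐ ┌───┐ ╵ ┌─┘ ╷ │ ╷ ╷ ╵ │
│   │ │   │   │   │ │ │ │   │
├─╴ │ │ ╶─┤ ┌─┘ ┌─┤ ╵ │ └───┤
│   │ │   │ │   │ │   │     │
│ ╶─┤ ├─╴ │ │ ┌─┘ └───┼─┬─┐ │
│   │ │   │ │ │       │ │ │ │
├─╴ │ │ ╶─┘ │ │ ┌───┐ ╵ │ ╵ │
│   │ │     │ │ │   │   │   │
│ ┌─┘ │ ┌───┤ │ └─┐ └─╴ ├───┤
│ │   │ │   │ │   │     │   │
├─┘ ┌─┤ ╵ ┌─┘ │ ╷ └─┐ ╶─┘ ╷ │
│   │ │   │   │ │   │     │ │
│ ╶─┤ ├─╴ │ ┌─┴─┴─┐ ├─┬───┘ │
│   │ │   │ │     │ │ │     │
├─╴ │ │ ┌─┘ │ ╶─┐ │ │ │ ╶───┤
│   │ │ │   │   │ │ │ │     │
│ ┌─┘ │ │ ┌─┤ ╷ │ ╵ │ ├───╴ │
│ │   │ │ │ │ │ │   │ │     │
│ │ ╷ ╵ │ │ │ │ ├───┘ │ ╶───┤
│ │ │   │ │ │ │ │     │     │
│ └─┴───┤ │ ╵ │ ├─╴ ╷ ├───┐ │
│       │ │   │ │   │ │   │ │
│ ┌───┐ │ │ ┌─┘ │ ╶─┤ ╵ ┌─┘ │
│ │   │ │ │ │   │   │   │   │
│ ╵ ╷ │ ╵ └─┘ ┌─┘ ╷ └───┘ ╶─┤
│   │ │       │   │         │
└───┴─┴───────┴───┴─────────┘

Computing BFS distances from A to all cells:
Furthest cell: (11, 12)
Distance: 89 steps

Path from A to the furthest cell:

┌───────────┬───┬───┬─────┬─┐
│A → ↓      │   │   │     │ │
│ ╶─┐ ┌───┐ ╵ ┌─┘ ╷ │ ╷ ╷ ╵ │
│   │↓│   │   │   │ │ │ │   │
├─╴ │ │ ╶─┤ ┌─┘ ┌─┤ ╵ │ └───┤
│   │↓│   │ │   │ │   │     │
│ ╶─┤ ├─╴ │ │ ┌─┘ └───┼─┬─┐ │
│   │↓│   │ │ │↱ → → ↓│ │ │ │
├─╴ │ │ ╶─┘ │ │ ┌───┐ ╵ │ ╵ │
│   │↓│     │ │↑│   │↳ ↓│   │
│ ┌─┘ │ ┌───┤ │ └─┐ └─╴ ├───┤
│ │↓ ↲│ │   │ │↑ ↰│  ↓ ↲│↱ ↓│
├─┘ ┌─┤ ╵ ┌─┘ │ ╷ └─┐ ╶─┘ ╷ │
│↓ ↲│ │   │   │ │↑ ↰│↳ → ↑│↓│
│ ╶─┤ ├─╴ │ ┌─┴─┴─┐ ├─┬───┘ │
│↳ ↓│ │   │ │↱ → ↓│↑│ │↓ ← ↲│
├─╴ │ │ ┌─┘ │ ╶─┐ │ │ │ ╶───┤
│↓ ↲│ │ │   │↑ ↰│↓│↑│ │↳ → ↓│
│ ┌─┘ │ │ ┌─┤ ╷ │ ╵ │ ├───╴ │
│↓│   │ │ │ │ │↑│↳ ↑│ │↓ ← ↲│
│ │ ╷ ╵ │ │ │ │ ├───┘ │ ╶───┤
│↓│ │   │ │ │ │↑│  ↱ ↓│↳ → ↓│
│ └─┴───┤ │ ╵ │ ├─╴ ╷ ├───┐ │
│↳ → → ↓│ │   │↑│↱ ↑│↓│↱ B│↓│
│ ┌───┐ │ │ ┌─┘ │ ╶─┤ ╵ ┌─┘ │
│ │   │↓│ │ │↱ ↑│↑ ↰│↳ ↑│↓ ↲│
│ ╵ ╷ │ ╵ └─┘ ┌─┘ ╷ └───┘ ╶─┤
│   │ │↳ → → ↑│   │↑ ← ← ↲  │
└───┴─┴───────┴───┴─────────┘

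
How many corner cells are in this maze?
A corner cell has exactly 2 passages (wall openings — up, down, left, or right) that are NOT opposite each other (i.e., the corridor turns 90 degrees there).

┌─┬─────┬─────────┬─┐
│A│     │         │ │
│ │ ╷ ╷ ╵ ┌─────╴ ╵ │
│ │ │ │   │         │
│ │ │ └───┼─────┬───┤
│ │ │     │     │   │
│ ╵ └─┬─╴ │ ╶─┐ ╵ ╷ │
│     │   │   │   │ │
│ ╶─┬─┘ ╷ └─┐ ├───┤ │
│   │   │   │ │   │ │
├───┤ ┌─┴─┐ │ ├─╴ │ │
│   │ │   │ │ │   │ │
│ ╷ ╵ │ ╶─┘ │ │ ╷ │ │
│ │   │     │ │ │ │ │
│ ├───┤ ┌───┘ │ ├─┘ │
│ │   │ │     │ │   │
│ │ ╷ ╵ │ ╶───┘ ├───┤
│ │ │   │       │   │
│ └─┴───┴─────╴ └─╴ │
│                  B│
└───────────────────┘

Counting corner cells (2 non-opposite passages):
Total corners: 42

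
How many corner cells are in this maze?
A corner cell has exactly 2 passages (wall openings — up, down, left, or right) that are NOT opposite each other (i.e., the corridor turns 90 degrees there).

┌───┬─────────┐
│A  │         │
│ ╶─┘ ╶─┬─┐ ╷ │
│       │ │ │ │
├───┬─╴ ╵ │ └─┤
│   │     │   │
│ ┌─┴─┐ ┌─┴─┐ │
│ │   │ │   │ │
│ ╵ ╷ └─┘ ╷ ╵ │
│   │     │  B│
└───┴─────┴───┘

Counting corner cells (2 non-opposite passages):
Total corners: 19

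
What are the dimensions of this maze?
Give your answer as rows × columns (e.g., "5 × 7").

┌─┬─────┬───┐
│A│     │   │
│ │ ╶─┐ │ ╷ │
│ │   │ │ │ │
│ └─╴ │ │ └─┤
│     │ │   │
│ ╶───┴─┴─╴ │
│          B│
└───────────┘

Counting the maze dimensions:
Rows (vertical): 4
Columns (horizontal): 6
Dimensions: 4 × 6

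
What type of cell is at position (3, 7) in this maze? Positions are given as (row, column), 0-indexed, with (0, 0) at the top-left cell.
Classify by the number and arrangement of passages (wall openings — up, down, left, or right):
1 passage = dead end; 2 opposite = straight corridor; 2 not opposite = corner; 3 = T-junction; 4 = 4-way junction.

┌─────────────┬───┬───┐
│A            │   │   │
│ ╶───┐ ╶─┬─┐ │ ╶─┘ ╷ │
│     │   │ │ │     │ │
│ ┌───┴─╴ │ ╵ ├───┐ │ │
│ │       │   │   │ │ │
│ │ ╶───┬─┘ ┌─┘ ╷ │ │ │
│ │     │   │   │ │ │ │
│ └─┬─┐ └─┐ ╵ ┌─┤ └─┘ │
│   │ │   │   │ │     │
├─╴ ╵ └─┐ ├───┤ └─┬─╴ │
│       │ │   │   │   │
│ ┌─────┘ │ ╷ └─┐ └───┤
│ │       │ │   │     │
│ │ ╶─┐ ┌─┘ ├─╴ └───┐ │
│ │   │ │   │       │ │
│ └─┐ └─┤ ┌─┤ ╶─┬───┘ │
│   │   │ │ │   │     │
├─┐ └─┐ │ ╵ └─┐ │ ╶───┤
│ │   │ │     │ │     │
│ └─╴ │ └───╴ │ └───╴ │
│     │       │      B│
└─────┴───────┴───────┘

Checking cell at (3, 7):
Number of passages: 2
Cell type: corner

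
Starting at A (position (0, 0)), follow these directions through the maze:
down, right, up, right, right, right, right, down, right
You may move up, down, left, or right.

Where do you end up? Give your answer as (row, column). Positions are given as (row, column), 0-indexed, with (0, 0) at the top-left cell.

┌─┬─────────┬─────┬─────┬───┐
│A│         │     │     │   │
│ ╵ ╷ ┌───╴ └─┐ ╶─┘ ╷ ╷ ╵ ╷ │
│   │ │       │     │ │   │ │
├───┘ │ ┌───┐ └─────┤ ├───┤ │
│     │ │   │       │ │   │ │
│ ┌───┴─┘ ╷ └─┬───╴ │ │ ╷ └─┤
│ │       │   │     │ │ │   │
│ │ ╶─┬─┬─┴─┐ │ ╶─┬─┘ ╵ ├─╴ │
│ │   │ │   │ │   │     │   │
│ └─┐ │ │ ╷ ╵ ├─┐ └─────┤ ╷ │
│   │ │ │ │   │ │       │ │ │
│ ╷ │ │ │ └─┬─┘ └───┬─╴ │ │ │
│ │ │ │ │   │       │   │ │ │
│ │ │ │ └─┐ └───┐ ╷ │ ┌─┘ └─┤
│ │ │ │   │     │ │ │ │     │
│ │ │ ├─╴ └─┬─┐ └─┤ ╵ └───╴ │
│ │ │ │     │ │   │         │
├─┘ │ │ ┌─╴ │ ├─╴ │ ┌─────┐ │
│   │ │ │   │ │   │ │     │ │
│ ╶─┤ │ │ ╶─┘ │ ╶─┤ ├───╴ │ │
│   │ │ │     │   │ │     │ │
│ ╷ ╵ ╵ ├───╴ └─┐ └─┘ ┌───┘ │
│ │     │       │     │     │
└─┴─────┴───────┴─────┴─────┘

Following directions step by step:
Start: (0, 0)
  down: (0, 0) → (1, 0)
  right: (1, 0) → (1, 1)
  up: (1, 1) → (0, 1)
  right: (0, 1) → (0, 2)
  right: (0, 2) → (0, 3)
  right: (0, 3) → (0, 4)
  right: (0, 4) → (0, 5)
  down: (0, 5) → (1, 5)
  right: (1, 5) → (1, 6)
Final position: (1, 6)

Path taken:

┌─┬─────────┬─────┬─────┬───┐
│A│↱ → → → ↓│     │     │   │
│ ╵ ╷ ┌───╴ └─┐ ╶─┘ ╷ ╷ ╵ ╷ │
│↳ ↑│ │    ↳ B│     │ │   │ │
├───┘ │ ┌───┐ └─────┤ ├───┤ │
│     │ │   │       │ │   │ │
│ ┌───┴─┘ ╷ └─┬───╴ │ │ ╷ └─┤
│ │       │   │     │ │ │   │
│ │ ╶─┬─┬─┴─┐ │ ╶─┬─┘ ╵ ├─╴ │
│ │   │ │   │ │   │     │   │
│ └─┐ │ │ ╷ ╵ ├─┐ └─────┤ ╷ │
│   │ │ │ │   │ │       │ │ │
│ ╷ │ │ │ └─┬─┘ └───┬─╴ │ │ │
│ │ │ │ │   │       │   │ │ │
│ │ │ │ └─┐ └───┐ ╷ │ ┌─┘ └─┤
│ │ │ │   │     │ │ │ │     │
│ │ │ ├─╴ └─┬─┐ └─┤ ╵ └───╴ │
│ │ │ │     │ │   │         │
├─┘ │ │ ┌─╴ │ ├─╴ │ ┌─────┐ │
│   │ │ │   │ │   │ │     │ │
│ ╶─┤ │ │ ╶─┘ │ ╶─┤ ├───╴ │ │
│   │ │ │     │   │ │     │ │
│ ╷ ╵ ╵ ├───╴ └─┐ └─┘ ┌───┘ │
│ │     │       │     │     │
└─┴─────┴───────┴─────┴─────┘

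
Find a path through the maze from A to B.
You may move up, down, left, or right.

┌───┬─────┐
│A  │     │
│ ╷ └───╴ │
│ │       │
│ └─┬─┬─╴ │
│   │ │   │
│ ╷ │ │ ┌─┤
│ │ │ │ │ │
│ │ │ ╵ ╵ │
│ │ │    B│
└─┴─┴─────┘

Finding the shortest path through the maze:
Path length: 10 steps
Directions: right → down → right → right → right → down → left → down → down → right

Solution:

┌───┬─────┐
│A ↓│     │
│ ╷ └───╴ │
│ │↳ → → ↓│
│ └─┬─┬─╴ │
│   │ │↓ ↲│
│ ╷ │ │ ┌─┤
│ │ │ │↓│ │
│ │ │ ╵ ╵ │
│ │ │  ↳ B│
└─┴─┴─────┘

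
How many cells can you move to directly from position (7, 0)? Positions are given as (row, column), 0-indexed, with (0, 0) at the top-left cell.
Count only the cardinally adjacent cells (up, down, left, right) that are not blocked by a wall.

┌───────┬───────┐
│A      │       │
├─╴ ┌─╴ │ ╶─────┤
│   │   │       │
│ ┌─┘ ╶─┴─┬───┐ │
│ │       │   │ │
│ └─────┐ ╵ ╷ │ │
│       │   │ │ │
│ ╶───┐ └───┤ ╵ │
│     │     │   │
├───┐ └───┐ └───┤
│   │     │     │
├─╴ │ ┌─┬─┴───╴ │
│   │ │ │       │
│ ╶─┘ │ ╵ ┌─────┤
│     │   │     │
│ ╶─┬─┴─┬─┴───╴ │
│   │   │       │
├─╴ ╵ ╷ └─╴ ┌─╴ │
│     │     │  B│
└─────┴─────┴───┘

Checking passable neighbors of (7, 0):
Neighbors: (6, 0), (8, 0), (7, 1)
Count: 3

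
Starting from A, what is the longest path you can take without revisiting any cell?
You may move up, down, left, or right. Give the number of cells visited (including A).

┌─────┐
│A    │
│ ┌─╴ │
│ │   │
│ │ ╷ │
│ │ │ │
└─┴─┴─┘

Finding longest simple path using DFS:
Start: (0, 0)
Longest path visits 6 cells
Path: A → right → right → down → left → down

Solution:

┌─────┐
│A → ↓│
│ ┌─╴ │
│ │↓ ↲│
│ │ ╷ │
│ │B│ │
└─┴─┴─┘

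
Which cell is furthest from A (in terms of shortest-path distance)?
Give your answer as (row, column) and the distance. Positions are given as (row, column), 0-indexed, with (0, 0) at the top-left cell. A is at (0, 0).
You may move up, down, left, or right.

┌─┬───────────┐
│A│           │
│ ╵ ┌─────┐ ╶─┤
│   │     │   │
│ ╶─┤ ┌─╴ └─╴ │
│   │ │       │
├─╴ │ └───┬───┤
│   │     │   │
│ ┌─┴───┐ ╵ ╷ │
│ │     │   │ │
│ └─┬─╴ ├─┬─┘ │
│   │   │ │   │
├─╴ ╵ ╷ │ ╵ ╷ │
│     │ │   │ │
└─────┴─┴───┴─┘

Computing BFS distances from A to all cells:
Furthest cell: (5, 4)
Distance: 29 steps

Path from A to the furthest cell:

┌─┬───────────┐
│A│↱ → → → ↓  │
│ ╵ ┌─────┐ ╶─┤
│↳ ↑│↓ ← ↰│↳ ↓│
│ ╶─┤ ┌─╴ └─╴ │
│   │↓│  ↑ ← ↲│
├─╴ │ └───┬───┤
│   │↳ → ↓│↱ ↓│
│ ┌─┴───┐ ╵ ╷ │
│ │     │↳ ↑│↓│
│ └─┬─╴ ├─┬─┘ │
│   │   │B│↓ ↲│
├─╴ ╵ ╷ │ ╵ ╷ │
│     │ │↑ ↲│ │
└─────┴─┴───┴─┘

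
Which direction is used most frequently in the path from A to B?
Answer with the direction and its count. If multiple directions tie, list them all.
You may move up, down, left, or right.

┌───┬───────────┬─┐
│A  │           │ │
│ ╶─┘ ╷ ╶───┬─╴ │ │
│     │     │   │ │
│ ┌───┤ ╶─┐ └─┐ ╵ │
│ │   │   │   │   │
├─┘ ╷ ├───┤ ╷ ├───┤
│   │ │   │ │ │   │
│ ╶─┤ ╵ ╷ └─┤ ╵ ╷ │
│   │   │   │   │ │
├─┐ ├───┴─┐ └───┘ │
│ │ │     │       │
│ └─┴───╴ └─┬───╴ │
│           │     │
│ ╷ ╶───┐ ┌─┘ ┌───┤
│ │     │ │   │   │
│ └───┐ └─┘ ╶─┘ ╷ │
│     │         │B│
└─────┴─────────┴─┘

Directions: down, right, right, up, right, down, right, right, down, right, down, down, right, up, right, down, down, down, left, left, down, left, down, right, right, up, right, down
Counts: {'down': 11, 'right': 11, 'up': 3, 'left': 3}
Most common: down and right (tied at 11 times each)

Solution:

┌───┬───────────┬─┐
│A  │↱ ↓        │ │
│ ╶─┘ ╷ ╶───┬─╴ │ │
│↳ → ↑│↳ → ↓│   │ │
│ ┌───┤ ╶─┐ └─┐ ╵ │
│ │   │   │↳ ↓│   │
├─┘ ╷ ├───┤ ╷ ├───┤
│   │ │   │ │↓│↱ ↓│
│ ╶─┤ ╵ ╷ └─┤ ╵ ╷ │
│   │   │   │↳ ↑│↓│
├─┐ ├───┴─┐ └───┘ │
│ │ │     │      ↓│
│ └─┴───╴ └─┬───╴ │
│           │↓ ← ↲│
│ ╷ ╶───┐ ┌─┘ ┌───┤
│ │     │ │↓ ↲│↱ ↓│
│ └───┐ └─┘ ╶─┘ ╷ │
│     │    ↳ → ↑│B│
└─────┴─────────┴─┘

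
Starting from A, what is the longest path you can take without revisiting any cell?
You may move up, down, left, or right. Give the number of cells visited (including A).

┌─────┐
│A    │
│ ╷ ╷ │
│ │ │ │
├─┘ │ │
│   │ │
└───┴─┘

Finding longest simple path using DFS:
Start: (0, 0)
Longest path visits 5 cells
Path: A → right → down → down → left

Solution:

┌─────┐
│A ↓  │
│ ╷ ╷ │
│ │↓│ │
├─┘ │ │
│B ↲│ │
└───┴─┘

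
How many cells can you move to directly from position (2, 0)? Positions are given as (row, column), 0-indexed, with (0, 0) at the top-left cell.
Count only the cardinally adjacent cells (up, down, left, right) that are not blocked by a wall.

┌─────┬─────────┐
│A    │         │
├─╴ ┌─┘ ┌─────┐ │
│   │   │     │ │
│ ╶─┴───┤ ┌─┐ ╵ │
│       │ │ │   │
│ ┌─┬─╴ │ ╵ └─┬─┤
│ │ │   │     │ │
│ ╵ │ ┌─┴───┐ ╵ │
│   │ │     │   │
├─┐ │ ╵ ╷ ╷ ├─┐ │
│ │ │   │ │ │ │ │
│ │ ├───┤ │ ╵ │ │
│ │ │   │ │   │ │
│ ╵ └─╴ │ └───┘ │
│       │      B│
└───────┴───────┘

Checking passable neighbors of (2, 0):
Neighbors: (1, 0), (3, 0), (2, 1)
Count: 3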